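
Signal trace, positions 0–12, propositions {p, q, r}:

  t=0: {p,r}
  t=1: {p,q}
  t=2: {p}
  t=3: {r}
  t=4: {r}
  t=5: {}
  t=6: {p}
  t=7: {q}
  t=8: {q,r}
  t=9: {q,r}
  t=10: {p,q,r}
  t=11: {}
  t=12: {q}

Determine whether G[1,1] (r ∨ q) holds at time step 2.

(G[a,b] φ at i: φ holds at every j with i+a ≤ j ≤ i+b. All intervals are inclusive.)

Check (r ∨ q) at every j in [3,3]:
  j=3: true
All positions satisfy it → formula holds.

Yes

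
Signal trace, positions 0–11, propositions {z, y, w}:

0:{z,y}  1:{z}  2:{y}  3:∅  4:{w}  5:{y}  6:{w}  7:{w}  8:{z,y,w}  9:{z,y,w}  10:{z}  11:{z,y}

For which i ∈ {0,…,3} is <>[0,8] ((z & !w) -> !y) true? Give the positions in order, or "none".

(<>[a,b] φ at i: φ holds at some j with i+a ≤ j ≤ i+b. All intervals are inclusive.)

Evaluate at each i in [0,3]:
  i=0: ✓ (witness j=1)
  i=1: ✓ (witness j=1)
  i=2: ✓ (witness j=2)
  i=3: ✓ (witness j=3)

0, 1, 2, 3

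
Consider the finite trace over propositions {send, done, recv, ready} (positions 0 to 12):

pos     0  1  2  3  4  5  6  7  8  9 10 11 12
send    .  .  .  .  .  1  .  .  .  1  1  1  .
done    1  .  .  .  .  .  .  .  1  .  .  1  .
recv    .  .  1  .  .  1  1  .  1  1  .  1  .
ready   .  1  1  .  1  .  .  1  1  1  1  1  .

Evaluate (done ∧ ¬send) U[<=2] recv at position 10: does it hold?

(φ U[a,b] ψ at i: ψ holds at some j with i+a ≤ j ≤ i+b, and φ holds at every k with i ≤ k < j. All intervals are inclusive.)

Need some j in [10,12] with recv, and (done ∧ ¬send) at every k in [10,j-1].
  j=10: recv false.
  j=11: recv holds, but (done ∧ ¬send) fails at k=10 → not this j.
  j=12: recv false.
No j in the window works → until fails.

Does not hold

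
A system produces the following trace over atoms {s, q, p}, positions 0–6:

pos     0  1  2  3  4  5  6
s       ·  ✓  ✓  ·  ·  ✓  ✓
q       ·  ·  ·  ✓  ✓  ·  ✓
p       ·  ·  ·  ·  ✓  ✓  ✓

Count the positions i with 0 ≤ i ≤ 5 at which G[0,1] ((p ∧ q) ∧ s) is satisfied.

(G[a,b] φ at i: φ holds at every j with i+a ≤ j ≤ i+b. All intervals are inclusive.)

0

Evaluate at each i in [0,5]:
  i=0: ✗ (fails at j=0)
  i=1: ✗ (fails at j=1)
  i=2: ✗ (fails at j=2)
  i=3: ✗ (fails at j=3)
  i=4: ✗ (fails at j=4)
  i=5: ✗ (fails at j=5)
Positions where it holds: {} → 0.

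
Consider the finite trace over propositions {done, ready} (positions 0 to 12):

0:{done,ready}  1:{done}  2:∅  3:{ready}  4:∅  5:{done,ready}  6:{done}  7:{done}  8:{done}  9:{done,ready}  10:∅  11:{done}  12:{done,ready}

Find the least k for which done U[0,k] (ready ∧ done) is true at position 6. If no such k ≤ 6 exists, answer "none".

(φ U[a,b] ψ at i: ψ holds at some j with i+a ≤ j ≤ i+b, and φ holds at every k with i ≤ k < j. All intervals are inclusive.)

Need earliest j ≥ 6 with (ready ∧ done), and done at every k in [6,j-1].
  j=6: rhs fails.
  j=7: rhs fails.
  j=8: rhs fails.
  j=9: rhs holds; lhs holds on [6,8]. k = 3.

3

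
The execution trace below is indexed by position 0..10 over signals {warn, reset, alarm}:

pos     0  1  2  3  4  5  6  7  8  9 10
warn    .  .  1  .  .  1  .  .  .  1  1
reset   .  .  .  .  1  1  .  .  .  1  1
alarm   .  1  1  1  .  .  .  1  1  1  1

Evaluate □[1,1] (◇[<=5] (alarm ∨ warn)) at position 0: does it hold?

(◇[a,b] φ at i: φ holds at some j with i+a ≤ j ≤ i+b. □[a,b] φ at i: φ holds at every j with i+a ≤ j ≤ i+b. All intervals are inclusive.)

Check ◇[<=5] (alarm ∨ warn) at every j in [1,1]:
  j=1: holds (witness at 1)
All positions satisfy it → formula holds.

Holds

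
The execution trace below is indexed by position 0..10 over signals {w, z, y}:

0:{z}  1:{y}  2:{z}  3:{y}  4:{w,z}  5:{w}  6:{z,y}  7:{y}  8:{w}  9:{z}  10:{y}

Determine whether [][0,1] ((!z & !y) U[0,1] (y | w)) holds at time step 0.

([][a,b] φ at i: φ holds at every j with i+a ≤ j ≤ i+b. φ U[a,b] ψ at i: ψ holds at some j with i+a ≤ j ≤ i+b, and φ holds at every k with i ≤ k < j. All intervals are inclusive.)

Does not hold

Check ((!z & !y) U[0,1] (y | w)) at every j in [0,1]:
  j=0: fails
  j=1: holds
Fails at j=0 → formula fails.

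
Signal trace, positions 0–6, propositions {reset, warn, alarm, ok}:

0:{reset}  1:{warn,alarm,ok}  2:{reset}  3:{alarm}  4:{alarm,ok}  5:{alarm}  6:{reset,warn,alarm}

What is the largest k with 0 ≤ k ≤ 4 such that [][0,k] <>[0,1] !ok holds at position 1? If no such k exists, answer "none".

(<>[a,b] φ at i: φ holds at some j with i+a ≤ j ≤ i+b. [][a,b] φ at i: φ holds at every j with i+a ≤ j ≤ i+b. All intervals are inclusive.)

4

<>[0,1] !ok must hold from j=1 onward; find where it first fails.
  j=1: holds
  j=2: holds
  j=3: holds
  j=4: holds
  j=5: holds
Holds through j=5; largest k = 4.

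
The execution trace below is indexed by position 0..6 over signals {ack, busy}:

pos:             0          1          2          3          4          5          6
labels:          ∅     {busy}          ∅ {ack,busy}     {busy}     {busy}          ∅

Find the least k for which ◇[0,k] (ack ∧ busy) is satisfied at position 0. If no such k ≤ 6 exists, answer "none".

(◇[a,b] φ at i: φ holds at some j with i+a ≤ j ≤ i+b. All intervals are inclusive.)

3

Scan j = 0,1,… for (ack ∧ busy):
  j=0: fails
  j=1: fails
  j=2: fails
  j=3: holds
First hit at j=3, so smallest k = 3-0 = 3.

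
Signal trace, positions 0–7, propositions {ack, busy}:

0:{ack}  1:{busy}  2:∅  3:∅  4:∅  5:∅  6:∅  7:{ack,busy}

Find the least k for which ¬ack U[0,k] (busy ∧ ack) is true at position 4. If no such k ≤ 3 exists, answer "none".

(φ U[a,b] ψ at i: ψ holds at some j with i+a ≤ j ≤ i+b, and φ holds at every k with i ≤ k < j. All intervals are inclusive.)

3

Need earliest j ≥ 4 with (busy ∧ ack), and ¬ack at every k in [4,j-1].
  j=4: rhs fails.
  j=5: rhs fails.
  j=6: rhs fails.
  j=7: rhs holds; lhs holds on [4,6]. k = 3.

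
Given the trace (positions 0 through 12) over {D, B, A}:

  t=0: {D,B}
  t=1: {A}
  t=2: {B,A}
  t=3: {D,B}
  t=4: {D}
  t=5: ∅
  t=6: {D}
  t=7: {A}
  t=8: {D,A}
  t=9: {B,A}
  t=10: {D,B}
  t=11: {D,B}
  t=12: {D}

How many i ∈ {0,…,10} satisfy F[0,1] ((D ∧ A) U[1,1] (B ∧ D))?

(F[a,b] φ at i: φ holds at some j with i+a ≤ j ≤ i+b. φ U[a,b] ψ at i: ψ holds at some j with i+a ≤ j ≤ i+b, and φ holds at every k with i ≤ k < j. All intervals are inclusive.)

0

Evaluate at each i in [0,10]:
  i=0: ✗ (none in [0,1])
  i=1: ✗ (none in [1,2])
  i=2: ✗ (none in [2,3])
  i=3: ✗ (none in [3,4])
  i=4: ✗ (none in [4,5])
  i=5: ✗ (none in [5,6])
  i=6: ✗ (none in [6,7])
  i=7: ✗ (none in [7,8])
  i=8: ✗ (none in [8,9])
  i=9: ✗ (none in [9,10])
  i=10: ✗ (none in [10,11])
Positions where it holds: {} → 0.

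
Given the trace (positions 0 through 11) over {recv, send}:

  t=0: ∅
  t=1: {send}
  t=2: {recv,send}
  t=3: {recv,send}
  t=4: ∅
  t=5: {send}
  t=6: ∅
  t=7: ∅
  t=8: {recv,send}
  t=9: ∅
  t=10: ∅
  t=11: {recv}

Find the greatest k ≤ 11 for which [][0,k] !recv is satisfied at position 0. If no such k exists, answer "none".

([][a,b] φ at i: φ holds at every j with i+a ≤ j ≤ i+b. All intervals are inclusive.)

1

!recv must hold from j=0 onward; find where it first fails.
  j=0: holds
  j=1: holds
  j=2: fails
Holds on [0,1], so largest k = 1.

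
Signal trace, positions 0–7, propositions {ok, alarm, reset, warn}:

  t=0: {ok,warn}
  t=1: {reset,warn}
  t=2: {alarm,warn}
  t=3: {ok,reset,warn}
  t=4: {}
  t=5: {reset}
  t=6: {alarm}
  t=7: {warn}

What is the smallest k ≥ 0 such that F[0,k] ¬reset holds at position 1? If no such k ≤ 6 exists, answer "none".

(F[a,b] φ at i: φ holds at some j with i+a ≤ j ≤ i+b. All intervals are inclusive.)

1

Scan j = 1,2,… for ¬reset:
  j=1: fails
  j=2: holds
First hit at j=2, so smallest k = 2-1 = 1.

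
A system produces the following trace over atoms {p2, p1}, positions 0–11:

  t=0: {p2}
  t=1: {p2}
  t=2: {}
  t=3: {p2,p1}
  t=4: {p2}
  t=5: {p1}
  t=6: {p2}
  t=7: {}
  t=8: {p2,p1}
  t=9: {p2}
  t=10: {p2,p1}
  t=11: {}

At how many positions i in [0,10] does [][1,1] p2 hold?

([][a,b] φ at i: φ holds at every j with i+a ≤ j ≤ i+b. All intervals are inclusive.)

Evaluate at each i in [0,10]:
  i=0: ✓ (all of [1,1])
  i=1: ✗ (fails at j=2)
  i=2: ✓ (all of [3,3])
  i=3: ✓ (all of [4,4])
  i=4: ✗ (fails at j=5)
  i=5: ✓ (all of [6,6])
  i=6: ✗ (fails at j=7)
  i=7: ✓ (all of [8,8])
  i=8: ✓ (all of [9,9])
  i=9: ✓ (all of [10,10])
  i=10: ✗ (fails at j=11)
Positions where it holds: {0, 2, 3, 5, 7, 8, 9} → 7.

7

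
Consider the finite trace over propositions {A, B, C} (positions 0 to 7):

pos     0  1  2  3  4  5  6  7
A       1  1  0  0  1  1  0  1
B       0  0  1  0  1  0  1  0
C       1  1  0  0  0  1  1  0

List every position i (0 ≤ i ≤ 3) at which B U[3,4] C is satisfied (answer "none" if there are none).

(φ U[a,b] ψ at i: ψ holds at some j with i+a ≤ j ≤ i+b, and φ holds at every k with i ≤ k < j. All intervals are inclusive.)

Evaluate at each i in [0,3]:
  i=0: ✗ (no rhs in [3,4])
  i=1: ✗ (lhs fails at k=1 before rhs at j=5)
  i=2: ✗ (lhs fails at k=3 before rhs at j=5)
  i=3: ✗ (lhs fails at k=3 before rhs at j=6)

none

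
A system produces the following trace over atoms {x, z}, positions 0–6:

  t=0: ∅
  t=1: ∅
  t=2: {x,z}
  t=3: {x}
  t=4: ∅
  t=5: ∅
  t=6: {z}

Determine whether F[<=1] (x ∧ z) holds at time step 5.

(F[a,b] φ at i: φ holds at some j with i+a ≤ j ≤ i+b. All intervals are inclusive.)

Does not hold

Check (x ∧ z) at each j in [5,6]:
  j=5: false
  j=6: false
No position in the window satisfies it → formula fails.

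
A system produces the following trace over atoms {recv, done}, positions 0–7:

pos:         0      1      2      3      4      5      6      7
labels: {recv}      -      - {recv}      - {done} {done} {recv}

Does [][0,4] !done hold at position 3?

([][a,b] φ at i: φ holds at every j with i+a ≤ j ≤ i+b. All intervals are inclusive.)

Check !done at every j in [3,7]:
  j=3: true
  j=4: true
  j=5: false
  j=6: false
  j=7: true
Fails at j=5 → formula fails.

False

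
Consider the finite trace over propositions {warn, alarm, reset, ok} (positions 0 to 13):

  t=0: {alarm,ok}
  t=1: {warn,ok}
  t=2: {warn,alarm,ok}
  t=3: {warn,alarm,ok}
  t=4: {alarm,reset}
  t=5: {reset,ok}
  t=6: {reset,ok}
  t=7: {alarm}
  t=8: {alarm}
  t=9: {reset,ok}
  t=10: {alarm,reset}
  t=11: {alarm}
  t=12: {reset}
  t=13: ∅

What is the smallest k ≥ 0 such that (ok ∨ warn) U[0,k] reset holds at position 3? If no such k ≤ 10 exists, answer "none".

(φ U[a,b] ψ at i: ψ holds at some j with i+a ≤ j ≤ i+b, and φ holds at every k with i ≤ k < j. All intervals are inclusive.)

Need earliest j ≥ 3 with reset, and (ok ∨ warn) at every k in [3,j-1].
  j=3: rhs fails.
  j=4: rhs holds; lhs holds on [3,3]. k = 1.

1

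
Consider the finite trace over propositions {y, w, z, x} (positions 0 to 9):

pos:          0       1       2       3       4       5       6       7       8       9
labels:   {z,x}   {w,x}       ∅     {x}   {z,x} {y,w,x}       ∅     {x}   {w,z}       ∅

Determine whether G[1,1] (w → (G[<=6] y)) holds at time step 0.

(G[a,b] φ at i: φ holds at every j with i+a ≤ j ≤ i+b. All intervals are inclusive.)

Does not hold

Check (w → (G[<=6] y)) at every j in [1,1]:
  j=1: antecedent true; consequent fails at 1 → ✗
Fails at j=1 → formula fails.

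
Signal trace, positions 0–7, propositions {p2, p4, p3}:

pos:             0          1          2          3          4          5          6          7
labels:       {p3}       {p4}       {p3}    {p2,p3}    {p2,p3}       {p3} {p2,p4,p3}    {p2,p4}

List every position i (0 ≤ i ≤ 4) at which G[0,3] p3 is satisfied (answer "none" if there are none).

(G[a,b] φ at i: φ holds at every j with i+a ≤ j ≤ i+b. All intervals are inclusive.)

2, 3

Evaluate at each i in [0,4]:
  i=0: ✗ (fails at j=1)
  i=1: ✗ (fails at j=1)
  i=2: ✓ (all of [2,5])
  i=3: ✓ (all of [3,6])
  i=4: ✗ (fails at j=7)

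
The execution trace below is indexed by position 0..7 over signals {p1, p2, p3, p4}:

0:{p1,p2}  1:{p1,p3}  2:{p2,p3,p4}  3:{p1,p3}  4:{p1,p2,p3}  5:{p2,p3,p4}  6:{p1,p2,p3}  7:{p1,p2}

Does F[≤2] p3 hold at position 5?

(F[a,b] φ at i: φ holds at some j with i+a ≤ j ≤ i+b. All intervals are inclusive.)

Holds

Check p3 at each j in [5,7]:
  j=5: true
  j=6: true
  j=7: false
Found at j=5 → formula holds.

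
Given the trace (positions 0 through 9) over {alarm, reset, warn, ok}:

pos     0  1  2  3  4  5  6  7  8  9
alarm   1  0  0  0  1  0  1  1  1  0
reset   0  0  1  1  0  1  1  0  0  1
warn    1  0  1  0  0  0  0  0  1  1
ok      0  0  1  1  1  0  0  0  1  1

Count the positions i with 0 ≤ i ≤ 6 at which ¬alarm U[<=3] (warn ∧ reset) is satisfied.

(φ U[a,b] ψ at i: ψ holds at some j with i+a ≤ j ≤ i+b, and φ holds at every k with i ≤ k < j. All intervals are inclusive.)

Evaluate at each i in [0,6]:
  i=0: ✗ (lhs fails at k=0 before rhs at j=2)
  i=1: ✓ (rhs at j=2; lhs holds on [1,1])
  i=2: ✓ (rhs at j=2)
  i=3: ✗ (no rhs in [3,6])
  i=4: ✗ (no rhs in [4,7])
  i=5: ✗ (no rhs in [5,8])
  i=6: ✗ (lhs fails at k=6 before rhs at j=9)
Positions where it holds: {1, 2} → 2.

2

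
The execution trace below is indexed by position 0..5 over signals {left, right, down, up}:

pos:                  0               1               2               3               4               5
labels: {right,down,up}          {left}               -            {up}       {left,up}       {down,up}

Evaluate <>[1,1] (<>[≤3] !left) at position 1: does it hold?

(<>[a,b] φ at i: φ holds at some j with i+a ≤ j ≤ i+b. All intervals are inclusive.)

Check <>[≤3] !left at each j in [2,2]:
  j=2: holds (witness at 2)
Found at j=2 → formula holds.

True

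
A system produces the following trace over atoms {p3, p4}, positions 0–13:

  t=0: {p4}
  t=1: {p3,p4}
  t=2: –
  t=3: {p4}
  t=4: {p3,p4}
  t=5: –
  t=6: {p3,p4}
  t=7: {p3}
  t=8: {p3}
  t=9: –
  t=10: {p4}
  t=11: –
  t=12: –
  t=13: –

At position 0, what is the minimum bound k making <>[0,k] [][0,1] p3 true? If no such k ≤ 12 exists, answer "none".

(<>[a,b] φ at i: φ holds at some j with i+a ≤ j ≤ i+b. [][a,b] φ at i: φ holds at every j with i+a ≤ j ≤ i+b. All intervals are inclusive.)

Scan j = 0,1,… for [][0,1] p3:
  j=0: fails
  j=1: fails
  j=2: fails
  j=3: fails
  j=4: fails
  j=5: fails
  j=6: holds
First hit at j=6, so smallest k = 6-0 = 6.

6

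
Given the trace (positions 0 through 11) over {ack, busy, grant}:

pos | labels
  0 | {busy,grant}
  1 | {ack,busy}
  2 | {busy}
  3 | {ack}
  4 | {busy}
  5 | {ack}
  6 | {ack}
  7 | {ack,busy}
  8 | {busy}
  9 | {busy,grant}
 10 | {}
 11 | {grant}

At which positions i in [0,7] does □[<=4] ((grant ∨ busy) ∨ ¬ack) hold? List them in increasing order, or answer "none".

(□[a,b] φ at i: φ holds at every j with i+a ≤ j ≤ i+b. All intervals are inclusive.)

Evaluate at each i in [0,7]:
  i=0: ✗ (fails at j=3)
  i=1: ✗ (fails at j=3)
  i=2: ✗ (fails at j=3)
  i=3: ✗ (fails at j=3)
  i=4: ✗ (fails at j=5)
  i=5: ✗ (fails at j=5)
  i=6: ✗ (fails at j=6)
  i=7: ✓ (all of [7,11])

7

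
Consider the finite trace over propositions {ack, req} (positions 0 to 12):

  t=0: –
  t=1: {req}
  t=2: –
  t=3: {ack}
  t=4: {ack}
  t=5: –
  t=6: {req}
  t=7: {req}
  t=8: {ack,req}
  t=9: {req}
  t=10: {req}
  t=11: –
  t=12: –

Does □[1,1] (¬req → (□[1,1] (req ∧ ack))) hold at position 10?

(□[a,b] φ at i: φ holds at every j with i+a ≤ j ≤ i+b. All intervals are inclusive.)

Check (¬req → (□[1,1] (req ∧ ack))) at every j in [11,11]:
  j=11: antecedent true; consequent fails at 12 → ✗
Fails at j=11 → formula fails.

Does not hold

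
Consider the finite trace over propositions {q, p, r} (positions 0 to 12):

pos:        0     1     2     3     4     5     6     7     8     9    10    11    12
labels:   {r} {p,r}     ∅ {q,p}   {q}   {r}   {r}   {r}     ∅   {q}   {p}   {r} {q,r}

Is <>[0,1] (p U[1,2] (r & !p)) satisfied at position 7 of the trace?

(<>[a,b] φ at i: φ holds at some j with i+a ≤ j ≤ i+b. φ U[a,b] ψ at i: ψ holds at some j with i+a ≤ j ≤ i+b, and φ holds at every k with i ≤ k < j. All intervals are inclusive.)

Does not hold

Check (p U[1,2] (r & !p)) at each j in [7,8]:
  j=7: fails
  j=8: fails
No position in the window satisfies it → formula fails.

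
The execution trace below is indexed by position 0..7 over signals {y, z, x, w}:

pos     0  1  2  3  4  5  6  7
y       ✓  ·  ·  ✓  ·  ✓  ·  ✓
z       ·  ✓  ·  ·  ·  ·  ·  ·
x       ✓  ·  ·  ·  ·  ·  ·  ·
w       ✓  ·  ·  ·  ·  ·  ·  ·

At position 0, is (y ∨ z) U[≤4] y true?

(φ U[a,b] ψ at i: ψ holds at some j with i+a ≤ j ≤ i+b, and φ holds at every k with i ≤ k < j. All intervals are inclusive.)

Need some j in [0,4] with y, and (y ∨ z) at every k in [0,j-1].
  j=0: y holds; no prefix to check → satisfied.

True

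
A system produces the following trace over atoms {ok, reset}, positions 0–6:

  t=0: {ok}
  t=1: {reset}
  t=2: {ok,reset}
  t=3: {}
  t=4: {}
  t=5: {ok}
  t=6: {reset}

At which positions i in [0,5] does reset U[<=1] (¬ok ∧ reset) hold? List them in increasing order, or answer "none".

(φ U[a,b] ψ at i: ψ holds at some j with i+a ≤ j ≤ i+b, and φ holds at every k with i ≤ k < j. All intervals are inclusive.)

1

Evaluate at each i in [0,5]:
  i=0: ✗ (lhs fails at k=0 before rhs at j=1)
  i=1: ✓ (rhs at j=1)
  i=2: ✗ (no rhs in [2,3])
  i=3: ✗ (no rhs in [3,4])
  i=4: ✗ (no rhs in [4,5])
  i=5: ✗ (lhs fails at k=5 before rhs at j=6)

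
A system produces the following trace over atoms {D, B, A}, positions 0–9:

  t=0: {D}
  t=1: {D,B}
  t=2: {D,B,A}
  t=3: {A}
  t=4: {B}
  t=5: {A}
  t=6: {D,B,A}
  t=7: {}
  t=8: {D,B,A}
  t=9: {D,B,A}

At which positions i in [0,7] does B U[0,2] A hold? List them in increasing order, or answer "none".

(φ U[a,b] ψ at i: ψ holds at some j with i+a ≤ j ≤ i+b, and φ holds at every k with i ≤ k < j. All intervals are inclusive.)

1, 2, 3, 4, 5, 6

Evaluate at each i in [0,7]:
  i=0: ✗ (lhs fails at k=0 before rhs at j=2)
  i=1: ✓ (rhs at j=2; lhs holds on [1,1])
  i=2: ✓ (rhs at j=2)
  i=3: ✓ (rhs at j=3)
  i=4: ✓ (rhs at j=5; lhs holds on [4,4])
  i=5: ✓ (rhs at j=5)
  i=6: ✓ (rhs at j=6)
  i=7: ✗ (lhs fails at k=7 before rhs at j=8)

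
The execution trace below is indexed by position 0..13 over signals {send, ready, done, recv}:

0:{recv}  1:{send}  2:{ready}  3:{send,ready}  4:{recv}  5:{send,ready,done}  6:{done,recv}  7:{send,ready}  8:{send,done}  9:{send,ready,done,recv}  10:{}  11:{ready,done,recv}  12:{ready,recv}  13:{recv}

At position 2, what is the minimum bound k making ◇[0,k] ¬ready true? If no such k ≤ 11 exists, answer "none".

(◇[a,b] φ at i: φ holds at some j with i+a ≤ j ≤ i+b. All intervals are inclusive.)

Scan j = 2,3,… for ¬ready:
  j=2: fails
  j=3: fails
  j=4: holds
First hit at j=4, so smallest k = 4-2 = 2.

2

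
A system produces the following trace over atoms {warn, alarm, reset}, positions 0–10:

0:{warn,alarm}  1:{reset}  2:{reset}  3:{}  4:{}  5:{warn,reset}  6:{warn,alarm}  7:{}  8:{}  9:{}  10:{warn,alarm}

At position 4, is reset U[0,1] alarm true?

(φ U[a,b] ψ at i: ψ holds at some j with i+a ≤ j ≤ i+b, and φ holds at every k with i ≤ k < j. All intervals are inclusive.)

Need some j in [4,5] with alarm, and reset at every k in [4,j-1].
  j=4: alarm false.
  j=5: alarm false.
No j in the window works → until fails.

False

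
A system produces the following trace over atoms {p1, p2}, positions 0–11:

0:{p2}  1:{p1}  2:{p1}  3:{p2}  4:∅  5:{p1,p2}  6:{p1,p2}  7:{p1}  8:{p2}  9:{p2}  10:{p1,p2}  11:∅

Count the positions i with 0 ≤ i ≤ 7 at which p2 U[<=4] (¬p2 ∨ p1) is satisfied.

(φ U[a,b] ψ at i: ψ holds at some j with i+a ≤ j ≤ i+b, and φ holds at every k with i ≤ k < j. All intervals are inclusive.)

8

Evaluate at each i in [0,7]:
  i=0: ✓ (rhs at j=1; lhs holds on [0,0])
  i=1: ✓ (rhs at j=1)
  i=2: ✓ (rhs at j=2)
  i=3: ✓ (rhs at j=4; lhs holds on [3,3])
  i=4: ✓ (rhs at j=4)
  i=5: ✓ (rhs at j=5)
  i=6: ✓ (rhs at j=6)
  i=7: ✓ (rhs at j=7)
Positions where it holds: {0, 1, 2, 3, 4, 5, 6, 7} → 8.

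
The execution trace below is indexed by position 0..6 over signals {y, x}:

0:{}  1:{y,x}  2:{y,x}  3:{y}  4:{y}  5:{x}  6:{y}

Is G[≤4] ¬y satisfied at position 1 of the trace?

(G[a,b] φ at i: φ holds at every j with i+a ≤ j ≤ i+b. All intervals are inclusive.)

Check ¬y at every j in [1,5]:
  j=1: false
  j=2: false
  j=3: false
  j=4: false
  j=5: true
Fails at j=1 → formula fails.

No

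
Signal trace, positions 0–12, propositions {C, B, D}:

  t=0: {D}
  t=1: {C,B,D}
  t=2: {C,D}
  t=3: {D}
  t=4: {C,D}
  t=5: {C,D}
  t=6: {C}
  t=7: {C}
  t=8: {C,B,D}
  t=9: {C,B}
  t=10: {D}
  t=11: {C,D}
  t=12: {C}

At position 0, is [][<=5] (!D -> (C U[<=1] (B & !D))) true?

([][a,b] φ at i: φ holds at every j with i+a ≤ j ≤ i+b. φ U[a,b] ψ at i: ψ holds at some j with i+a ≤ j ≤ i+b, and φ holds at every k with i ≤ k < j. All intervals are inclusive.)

Check (!D -> (C U[<=1] (B & !D))) at every j in [0,5]:
  j=0: antecedent false → ✓
  j=1: antecedent false → ✓
  j=2: antecedent false → ✓
  j=3: antecedent false → ✓
  j=4: antecedent false → ✓
  j=5: antecedent false → ✓
All positions satisfy it → formula holds.

Holds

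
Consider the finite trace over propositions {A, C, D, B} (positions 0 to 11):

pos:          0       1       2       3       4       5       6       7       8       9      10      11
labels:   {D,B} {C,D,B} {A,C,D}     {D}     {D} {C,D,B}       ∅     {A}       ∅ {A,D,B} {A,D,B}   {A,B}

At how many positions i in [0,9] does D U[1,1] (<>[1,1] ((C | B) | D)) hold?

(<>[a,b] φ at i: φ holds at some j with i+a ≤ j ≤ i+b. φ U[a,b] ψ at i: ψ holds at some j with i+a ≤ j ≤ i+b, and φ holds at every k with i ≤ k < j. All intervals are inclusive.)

5

Evaluate at each i in [0,9]:
  i=0: ✓ (rhs at j=1; lhs holds on [0,0])
  i=1: ✓ (rhs at j=2; lhs holds on [1,1])
  i=2: ✓ (rhs at j=3; lhs holds on [2,2])
  i=3: ✓ (rhs at j=4; lhs holds on [3,3])
  i=4: ✗ (no rhs in [5,5])
  i=5: ✗ (no rhs in [6,6])
  i=6: ✗ (no rhs in [7,7])
  i=7: ✗ (lhs fails at k=7 before rhs at j=8)
  i=8: ✗ (lhs fails at k=8 before rhs at j=9)
  i=9: ✓ (rhs at j=10; lhs holds on [9,9])
Positions where it holds: {0, 1, 2, 3, 9} → 5.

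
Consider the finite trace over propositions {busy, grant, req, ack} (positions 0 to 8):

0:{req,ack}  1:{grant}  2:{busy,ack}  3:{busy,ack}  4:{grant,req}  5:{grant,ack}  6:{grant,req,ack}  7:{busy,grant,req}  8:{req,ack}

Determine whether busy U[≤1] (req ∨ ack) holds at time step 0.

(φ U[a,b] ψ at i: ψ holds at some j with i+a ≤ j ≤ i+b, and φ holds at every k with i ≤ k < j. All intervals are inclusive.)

Holds

Need some j in [0,1] with (req ∨ ack), and busy at every k in [0,j-1].
  j=0: (req ∨ ack) holds; no prefix to check → satisfied.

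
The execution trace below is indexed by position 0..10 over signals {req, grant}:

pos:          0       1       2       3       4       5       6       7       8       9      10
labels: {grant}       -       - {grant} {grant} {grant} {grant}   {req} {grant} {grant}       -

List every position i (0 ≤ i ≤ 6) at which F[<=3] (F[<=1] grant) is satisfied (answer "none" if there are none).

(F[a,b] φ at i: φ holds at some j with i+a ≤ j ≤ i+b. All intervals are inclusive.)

0, 1, 2, 3, 4, 5, 6

Evaluate at each i in [0,6]:
  i=0: ✓ (witness j=0)
  i=1: ✓ (witness j=2)
  i=2: ✓ (witness j=2)
  i=3: ✓ (witness j=3)
  i=4: ✓ (witness j=4)
  i=5: ✓ (witness j=5)
  i=6: ✓ (witness j=6)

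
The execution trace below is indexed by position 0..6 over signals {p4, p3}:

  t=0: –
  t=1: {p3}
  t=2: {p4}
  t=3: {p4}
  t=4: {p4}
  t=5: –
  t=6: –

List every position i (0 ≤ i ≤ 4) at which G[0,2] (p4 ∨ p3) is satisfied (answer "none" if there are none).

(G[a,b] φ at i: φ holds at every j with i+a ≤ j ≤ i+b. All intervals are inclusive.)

Evaluate at each i in [0,4]:
  i=0: ✗ (fails at j=0)
  i=1: ✓ (all of [1,3])
  i=2: ✓ (all of [2,4])
  i=3: ✗ (fails at j=5)
  i=4: ✗ (fails at j=5)

1, 2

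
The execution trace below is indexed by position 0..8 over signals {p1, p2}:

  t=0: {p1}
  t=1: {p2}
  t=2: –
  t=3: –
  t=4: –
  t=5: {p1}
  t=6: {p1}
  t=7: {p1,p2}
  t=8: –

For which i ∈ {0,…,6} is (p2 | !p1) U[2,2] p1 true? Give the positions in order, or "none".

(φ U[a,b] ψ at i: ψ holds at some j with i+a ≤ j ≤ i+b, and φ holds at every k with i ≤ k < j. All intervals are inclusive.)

3

Evaluate at each i in [0,6]:
  i=0: ✗ (no rhs in [2,2])
  i=1: ✗ (no rhs in [3,3])
  i=2: ✗ (no rhs in [4,4])
  i=3: ✓ (rhs at j=5; lhs holds on [3,4])
  i=4: ✗ (lhs fails at k=5 before rhs at j=6)
  i=5: ✗ (lhs fails at k=5 before rhs at j=7)
  i=6: ✗ (no rhs in [8,8])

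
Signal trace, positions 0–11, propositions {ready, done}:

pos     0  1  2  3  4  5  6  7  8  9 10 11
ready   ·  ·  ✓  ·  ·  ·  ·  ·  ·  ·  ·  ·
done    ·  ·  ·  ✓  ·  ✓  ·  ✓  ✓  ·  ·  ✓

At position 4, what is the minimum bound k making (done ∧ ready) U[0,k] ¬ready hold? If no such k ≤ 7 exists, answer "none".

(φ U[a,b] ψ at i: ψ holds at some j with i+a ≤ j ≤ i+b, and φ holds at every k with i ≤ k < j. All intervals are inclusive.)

Need earliest j ≥ 4 with ¬ready, and (done ∧ ready) at every k in [4,j-1].
  j=4: rhs holds (empty prefix). k = 0.

0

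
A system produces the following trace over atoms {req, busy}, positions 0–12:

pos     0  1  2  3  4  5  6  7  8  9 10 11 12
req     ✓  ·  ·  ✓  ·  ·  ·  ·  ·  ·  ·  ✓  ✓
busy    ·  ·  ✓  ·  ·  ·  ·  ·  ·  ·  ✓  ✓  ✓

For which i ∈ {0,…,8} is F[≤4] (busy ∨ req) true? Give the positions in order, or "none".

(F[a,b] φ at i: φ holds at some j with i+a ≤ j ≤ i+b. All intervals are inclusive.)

Evaluate at each i in [0,8]:
  i=0: ✓ (witness j=0)
  i=1: ✓ (witness j=2)
  i=2: ✓ (witness j=2)
  i=3: ✓ (witness j=3)
  i=4: ✗ (none in [4,8])
  i=5: ✗ (none in [5,9])
  i=6: ✓ (witness j=10)
  i=7: ✓ (witness j=10)
  i=8: ✓ (witness j=10)

0, 1, 2, 3, 6, 7, 8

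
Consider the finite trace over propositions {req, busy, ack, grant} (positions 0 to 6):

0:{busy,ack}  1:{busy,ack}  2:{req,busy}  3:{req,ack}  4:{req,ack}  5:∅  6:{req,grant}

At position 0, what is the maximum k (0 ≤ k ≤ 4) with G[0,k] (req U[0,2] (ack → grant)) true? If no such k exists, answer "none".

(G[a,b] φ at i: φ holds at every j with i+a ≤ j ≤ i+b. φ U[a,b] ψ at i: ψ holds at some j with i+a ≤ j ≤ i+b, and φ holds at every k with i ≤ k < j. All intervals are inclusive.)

(req U[0,2] (ack → grant)) must hold from j=0 onward; find where it first fails.
  j=0: fails → no k works.

none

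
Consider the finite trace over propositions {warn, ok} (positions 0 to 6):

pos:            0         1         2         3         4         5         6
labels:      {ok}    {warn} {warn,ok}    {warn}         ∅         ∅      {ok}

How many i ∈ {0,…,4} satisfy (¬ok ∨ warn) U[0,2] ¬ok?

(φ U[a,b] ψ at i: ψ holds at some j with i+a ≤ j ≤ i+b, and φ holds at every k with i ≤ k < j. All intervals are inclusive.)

Evaluate at each i in [0,4]:
  i=0: ✗ (lhs fails at k=0 before rhs at j=1)
  i=1: ✓ (rhs at j=1)
  i=2: ✓ (rhs at j=3; lhs holds on [2,2])
  i=3: ✓ (rhs at j=3)
  i=4: ✓ (rhs at j=4)
Positions where it holds: {1, 2, 3, 4} → 4.

4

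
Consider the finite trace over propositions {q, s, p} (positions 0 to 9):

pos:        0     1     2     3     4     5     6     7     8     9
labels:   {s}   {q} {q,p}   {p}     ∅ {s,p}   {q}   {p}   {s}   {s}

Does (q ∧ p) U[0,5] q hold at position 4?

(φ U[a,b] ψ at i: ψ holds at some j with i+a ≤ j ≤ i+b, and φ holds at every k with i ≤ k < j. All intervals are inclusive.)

Need some j in [4,9] with q, and (q ∧ p) at every k in [4,j-1].
  j=4: q false.
  j=5: q false.
  j=6: q holds, but (q ∧ p) fails at k=4 → not this j.
  j=7: q false.
  j=8: q false.
  j=9: q false.
No j in the window works → until fails.

False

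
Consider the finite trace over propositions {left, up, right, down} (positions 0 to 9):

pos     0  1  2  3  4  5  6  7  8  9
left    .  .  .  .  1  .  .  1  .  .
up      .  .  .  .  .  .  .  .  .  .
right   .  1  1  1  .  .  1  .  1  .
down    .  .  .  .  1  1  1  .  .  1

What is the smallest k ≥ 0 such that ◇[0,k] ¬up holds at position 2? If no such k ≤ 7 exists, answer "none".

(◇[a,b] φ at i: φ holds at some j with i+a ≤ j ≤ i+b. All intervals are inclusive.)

0

Scan j = 2,3,… for ¬up:
  j=2: holds
First hit at j=2, so smallest k = 2-2 = 0.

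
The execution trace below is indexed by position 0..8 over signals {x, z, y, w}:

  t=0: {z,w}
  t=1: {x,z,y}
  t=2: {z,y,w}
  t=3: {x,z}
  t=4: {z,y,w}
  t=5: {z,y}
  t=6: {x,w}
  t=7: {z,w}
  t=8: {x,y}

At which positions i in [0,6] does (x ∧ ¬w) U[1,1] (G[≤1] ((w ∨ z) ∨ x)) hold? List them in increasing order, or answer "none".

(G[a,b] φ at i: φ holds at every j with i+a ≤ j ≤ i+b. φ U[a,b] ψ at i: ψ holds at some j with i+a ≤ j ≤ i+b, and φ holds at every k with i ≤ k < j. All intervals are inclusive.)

1, 3

Evaluate at each i in [0,6]:
  i=0: ✗ (lhs fails at k=0 before rhs at j=1)
  i=1: ✓ (rhs at j=2; lhs holds on [1,1])
  i=2: ✗ (lhs fails at k=2 before rhs at j=3)
  i=3: ✓ (rhs at j=4; lhs holds on [3,3])
  i=4: ✗ (lhs fails at k=4 before rhs at j=5)
  i=5: ✗ (lhs fails at k=5 before rhs at j=6)
  i=6: ✗ (lhs fails at k=6 before rhs at j=7)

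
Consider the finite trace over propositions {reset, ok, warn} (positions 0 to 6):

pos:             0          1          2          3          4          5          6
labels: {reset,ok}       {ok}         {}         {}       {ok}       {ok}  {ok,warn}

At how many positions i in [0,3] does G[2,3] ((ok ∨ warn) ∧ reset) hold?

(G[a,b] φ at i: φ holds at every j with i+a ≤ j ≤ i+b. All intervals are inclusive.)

0

Evaluate at each i in [0,3]:
  i=0: ✗ (fails at j=2)
  i=1: ✗ (fails at j=3)
  i=2: ✗ (fails at j=4)
  i=3: ✗ (fails at j=5)
Positions where it holds: {} → 0.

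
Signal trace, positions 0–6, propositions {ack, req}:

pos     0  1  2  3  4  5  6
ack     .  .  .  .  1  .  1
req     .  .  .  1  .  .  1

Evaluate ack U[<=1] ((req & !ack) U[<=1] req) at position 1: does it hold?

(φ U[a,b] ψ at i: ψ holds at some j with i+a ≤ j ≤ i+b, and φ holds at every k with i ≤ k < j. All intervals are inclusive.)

False

Need some j in [1,2] with ((req & !ack) U[<=1] req), and ack at every k in [1,j-1].
  j=1: ((req & !ack) U[<=1] req) — fails.
  j=2: ((req & !ack) U[<=1] req) — fails.
No j in the window works → until fails.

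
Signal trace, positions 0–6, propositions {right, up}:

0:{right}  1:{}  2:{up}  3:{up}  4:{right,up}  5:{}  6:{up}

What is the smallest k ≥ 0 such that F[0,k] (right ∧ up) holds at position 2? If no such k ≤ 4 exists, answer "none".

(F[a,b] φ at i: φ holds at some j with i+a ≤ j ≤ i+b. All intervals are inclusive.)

Scan j = 2,3,… for (right ∧ up):
  j=2: fails
  j=3: fails
  j=4: holds
First hit at j=4, so smallest k = 4-2 = 2.

2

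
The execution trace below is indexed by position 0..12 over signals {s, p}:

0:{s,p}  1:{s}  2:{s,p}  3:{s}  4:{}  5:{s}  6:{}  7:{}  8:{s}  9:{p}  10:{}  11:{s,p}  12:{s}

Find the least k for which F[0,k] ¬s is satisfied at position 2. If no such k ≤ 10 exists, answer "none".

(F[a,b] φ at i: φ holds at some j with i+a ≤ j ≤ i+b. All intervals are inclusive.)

2

Scan j = 2,3,… for ¬s:
  j=2: fails
  j=3: fails
  j=4: holds
First hit at j=4, so smallest k = 4-2 = 2.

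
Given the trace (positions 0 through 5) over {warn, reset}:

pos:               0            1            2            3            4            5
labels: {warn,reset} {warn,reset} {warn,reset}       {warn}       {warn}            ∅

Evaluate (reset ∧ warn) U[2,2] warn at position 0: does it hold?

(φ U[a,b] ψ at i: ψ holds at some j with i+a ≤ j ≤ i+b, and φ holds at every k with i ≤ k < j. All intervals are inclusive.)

Need some j in [2,2] with warn, and (reset ∧ warn) at every k in [0,j-1].
  j=2: warn holds; (reset ∧ warn) holds at every k in [0,1] → satisfied.

Holds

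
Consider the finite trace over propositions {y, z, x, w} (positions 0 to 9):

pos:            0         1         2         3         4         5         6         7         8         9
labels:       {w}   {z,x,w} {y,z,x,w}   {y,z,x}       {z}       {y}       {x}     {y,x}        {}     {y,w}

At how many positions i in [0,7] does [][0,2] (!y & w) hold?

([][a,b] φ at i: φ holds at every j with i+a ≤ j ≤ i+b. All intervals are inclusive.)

0

Evaluate at each i in [0,7]:
  i=0: ✗ (fails at j=2)
  i=1: ✗ (fails at j=2)
  i=2: ✗ (fails at j=2)
  i=3: ✗ (fails at j=3)
  i=4: ✗ (fails at j=4)
  i=5: ✗ (fails at j=5)
  i=6: ✗ (fails at j=6)
  i=7: ✗ (fails at j=7)
Positions where it holds: {} → 0.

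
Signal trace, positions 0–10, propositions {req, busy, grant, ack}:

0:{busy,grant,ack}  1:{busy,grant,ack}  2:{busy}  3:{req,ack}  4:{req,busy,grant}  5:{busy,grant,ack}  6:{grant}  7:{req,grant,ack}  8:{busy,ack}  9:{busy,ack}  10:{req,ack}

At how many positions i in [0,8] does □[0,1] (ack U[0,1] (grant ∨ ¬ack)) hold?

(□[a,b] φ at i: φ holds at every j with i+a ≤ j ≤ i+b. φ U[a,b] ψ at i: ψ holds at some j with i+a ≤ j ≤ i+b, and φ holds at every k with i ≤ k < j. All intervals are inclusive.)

7

Evaluate at each i in [0,8]:
  i=0: ✓ (all of [0,1])
  i=1: ✓ (all of [1,2])
  i=2: ✓ (all of [2,3])
  i=3: ✓ (all of [3,4])
  i=4: ✓ (all of [4,5])
  i=5: ✓ (all of [5,6])
  i=6: ✓ (all of [6,7])
  i=7: ✗ (fails at j=8)
  i=8: ✗ (fails at j=8)
Positions where it holds: {0, 1, 2, 3, 4, 5, 6} → 7.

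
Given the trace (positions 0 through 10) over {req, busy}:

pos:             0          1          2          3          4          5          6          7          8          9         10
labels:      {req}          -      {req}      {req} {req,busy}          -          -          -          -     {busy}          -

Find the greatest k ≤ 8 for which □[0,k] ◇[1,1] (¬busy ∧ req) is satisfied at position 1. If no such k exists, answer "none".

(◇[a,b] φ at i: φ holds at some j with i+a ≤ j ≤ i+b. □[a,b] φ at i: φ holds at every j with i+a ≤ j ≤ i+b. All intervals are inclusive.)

1

◇[1,1] (¬busy ∧ req) must hold from j=1 onward; find where it first fails.
  j=1: holds
  j=2: holds
  j=3: fails
Holds on [1,2], so largest k = 1.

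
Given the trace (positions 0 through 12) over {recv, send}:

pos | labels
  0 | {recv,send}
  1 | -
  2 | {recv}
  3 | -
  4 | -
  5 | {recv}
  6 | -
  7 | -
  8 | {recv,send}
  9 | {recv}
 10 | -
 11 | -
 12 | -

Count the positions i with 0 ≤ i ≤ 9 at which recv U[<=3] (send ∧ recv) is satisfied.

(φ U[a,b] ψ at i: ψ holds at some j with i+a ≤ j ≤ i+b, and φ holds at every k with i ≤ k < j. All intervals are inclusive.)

2

Evaluate at each i in [0,9]:
  i=0: ✓ (rhs at j=0)
  i=1: ✗ (no rhs in [1,4])
  i=2: ✗ (no rhs in [2,5])
  i=3: ✗ (no rhs in [3,6])
  i=4: ✗ (no rhs in [4,7])
  i=5: ✗ (lhs fails at k=6 before rhs at j=8)
  i=6: ✗ (lhs fails at k=6 before rhs at j=8)
  i=7: ✗ (lhs fails at k=7 before rhs at j=8)
  i=8: ✓ (rhs at j=8)
  i=9: ✗ (no rhs in [9,12])
Positions where it holds: {0, 8} → 2.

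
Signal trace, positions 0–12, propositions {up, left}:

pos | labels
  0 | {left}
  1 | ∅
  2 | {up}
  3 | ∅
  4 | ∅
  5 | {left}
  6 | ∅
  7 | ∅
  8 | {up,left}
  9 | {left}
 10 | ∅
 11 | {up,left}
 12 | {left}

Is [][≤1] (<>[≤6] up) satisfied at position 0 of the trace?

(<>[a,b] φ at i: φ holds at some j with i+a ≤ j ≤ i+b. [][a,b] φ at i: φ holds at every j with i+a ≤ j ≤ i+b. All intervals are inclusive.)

Holds

Check <>[≤6] up at every j in [0,1]:
  j=0: holds (witness at 2)
  j=1: holds (witness at 2)
All positions satisfy it → formula holds.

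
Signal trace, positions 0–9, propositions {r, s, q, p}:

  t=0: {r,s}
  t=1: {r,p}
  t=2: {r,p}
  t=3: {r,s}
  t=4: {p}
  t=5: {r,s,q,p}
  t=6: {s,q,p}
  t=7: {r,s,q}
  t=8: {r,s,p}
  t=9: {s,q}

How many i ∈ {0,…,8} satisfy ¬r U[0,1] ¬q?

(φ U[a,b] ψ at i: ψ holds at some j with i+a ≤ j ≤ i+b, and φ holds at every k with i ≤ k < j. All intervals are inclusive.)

6

Evaluate at each i in [0,8]:
  i=0: ✓ (rhs at j=0)
  i=1: ✓ (rhs at j=1)
  i=2: ✓ (rhs at j=2)
  i=3: ✓ (rhs at j=3)
  i=4: ✓ (rhs at j=4)
  i=5: ✗ (no rhs in [5,6])
  i=6: ✗ (no rhs in [6,7])
  i=7: ✗ (lhs fails at k=7 before rhs at j=8)
  i=8: ✓ (rhs at j=8)
Positions where it holds: {0, 1, 2, 3, 4, 8} → 6.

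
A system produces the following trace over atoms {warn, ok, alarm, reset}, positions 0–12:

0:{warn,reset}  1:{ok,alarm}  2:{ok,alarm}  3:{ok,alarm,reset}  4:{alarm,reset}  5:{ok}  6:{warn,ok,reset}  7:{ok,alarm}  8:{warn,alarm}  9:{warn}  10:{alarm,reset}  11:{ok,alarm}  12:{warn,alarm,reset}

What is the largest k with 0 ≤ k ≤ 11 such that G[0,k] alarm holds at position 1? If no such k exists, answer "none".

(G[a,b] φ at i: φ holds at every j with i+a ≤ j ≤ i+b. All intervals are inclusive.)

alarm must hold from j=1 onward; find where it first fails.
  j=1: holds
  j=2: holds
  j=3: holds
  j=4: holds
  j=5: fails
Holds on [1,4], so largest k = 3.

3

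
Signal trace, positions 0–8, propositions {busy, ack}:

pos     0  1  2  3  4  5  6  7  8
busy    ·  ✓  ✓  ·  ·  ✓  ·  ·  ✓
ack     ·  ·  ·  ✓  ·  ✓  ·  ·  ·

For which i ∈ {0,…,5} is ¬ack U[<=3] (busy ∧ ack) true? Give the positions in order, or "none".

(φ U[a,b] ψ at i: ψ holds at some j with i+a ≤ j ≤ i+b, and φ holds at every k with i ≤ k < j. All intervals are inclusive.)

4, 5

Evaluate at each i in [0,5]:
  i=0: ✗ (no rhs in [0,3])
  i=1: ✗ (no rhs in [1,4])
  i=2: ✗ (lhs fails at k=3 before rhs at j=5)
  i=3: ✗ (lhs fails at k=3 before rhs at j=5)
  i=4: ✓ (rhs at j=5; lhs holds on [4,4])
  i=5: ✓ (rhs at j=5)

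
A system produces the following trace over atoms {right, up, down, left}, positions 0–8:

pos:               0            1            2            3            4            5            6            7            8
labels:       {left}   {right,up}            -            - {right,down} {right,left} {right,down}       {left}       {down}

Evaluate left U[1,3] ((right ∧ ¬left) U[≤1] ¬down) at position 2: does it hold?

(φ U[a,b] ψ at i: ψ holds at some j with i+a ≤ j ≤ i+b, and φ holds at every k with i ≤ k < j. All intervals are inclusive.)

Need some j in [3,5] with ((right ∧ ¬left) U[≤1] ¬down), and left at every k in [2,j-1].
  j=3: ((right ∧ ¬left) U[≤1] ¬down) holds, but left fails at k=2 → not this j.
  j=4: ((right ∧ ¬left) U[≤1] ¬down) holds, but left fails at k=2 → not this j.
  j=5: ((right ∧ ¬left) U[≤1] ¬down) holds, but left fails at k=2 → not this j.
No j in the window works → until fails.

Does not hold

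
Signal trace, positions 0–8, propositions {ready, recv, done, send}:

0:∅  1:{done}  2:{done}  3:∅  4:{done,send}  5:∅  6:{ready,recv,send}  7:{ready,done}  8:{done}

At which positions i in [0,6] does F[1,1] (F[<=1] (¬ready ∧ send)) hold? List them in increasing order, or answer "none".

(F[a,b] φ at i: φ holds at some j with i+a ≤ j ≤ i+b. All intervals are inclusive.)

2, 3

Evaluate at each i in [0,6]:
  i=0: ✗ (none in [1,1])
  i=1: ✗ (none in [2,2])
  i=2: ✓ (witness j=3)
  i=3: ✓ (witness j=4)
  i=4: ✗ (none in [5,5])
  i=5: ✗ (none in [6,6])
  i=6: ✗ (none in [7,7])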